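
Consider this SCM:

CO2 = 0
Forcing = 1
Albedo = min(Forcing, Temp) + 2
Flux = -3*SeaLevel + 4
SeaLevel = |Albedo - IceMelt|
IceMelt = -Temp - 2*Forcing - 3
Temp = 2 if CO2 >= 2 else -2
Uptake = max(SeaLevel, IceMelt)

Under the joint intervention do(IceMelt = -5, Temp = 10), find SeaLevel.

8

The joint intervention fixes IceMelt = -5, Temp = 10, removing each variable's own equation.
Albedo = min(Forcing, Temp) + 2  [with Forcing=1, Temp=10]  = 3
SeaLevel = |Albedo - IceMelt|  [with Albedo=3, IceMelt=-5]  = 8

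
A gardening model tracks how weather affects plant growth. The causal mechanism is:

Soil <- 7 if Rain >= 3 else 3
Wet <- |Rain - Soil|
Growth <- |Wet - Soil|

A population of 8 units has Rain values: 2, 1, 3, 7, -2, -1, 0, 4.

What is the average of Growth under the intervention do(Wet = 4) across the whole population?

Under do(Wet=4), Wet's equation is replaced by Wet=4 for every unit. Per-unit Growth: 1, 1, 3, 3, 1, 1, 1, 3. Mean = 1.75.

1.75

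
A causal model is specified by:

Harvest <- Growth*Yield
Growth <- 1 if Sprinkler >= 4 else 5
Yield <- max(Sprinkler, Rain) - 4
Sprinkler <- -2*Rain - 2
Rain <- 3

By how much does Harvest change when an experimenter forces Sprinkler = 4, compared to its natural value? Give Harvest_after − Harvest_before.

5

do(Sprinkler=4) replaces the equation Sprinkler <- -2*Rain - 2 with the constant Sprinkler = 4.
Growth = 1 if Sprinkler >= 4 else 5  [with Sprinkler=4]  = 1
Yield = max(Sprinkler, Rain) - 4  [with Sprinkler=4, Rain=3]  = 0
Harvest = Growth*Yield  [with Growth=1, Yield=0]  = 0
Without intervention: Sprinkler = -2*Rain - 2  [with Rain=3]  = -8; Growth = 1 if Sprinkler >= 4 else 5  [with Sprinkler=-8]  = 5; Yield = max(Sprinkler, Rain) - 4  [with Sprinkler=-8, Rain=3]  = -1; Harvest = Growth*Yield  [with Growth=5, Yield=-1]  = -5.
Change = 0 − (-5) = 5.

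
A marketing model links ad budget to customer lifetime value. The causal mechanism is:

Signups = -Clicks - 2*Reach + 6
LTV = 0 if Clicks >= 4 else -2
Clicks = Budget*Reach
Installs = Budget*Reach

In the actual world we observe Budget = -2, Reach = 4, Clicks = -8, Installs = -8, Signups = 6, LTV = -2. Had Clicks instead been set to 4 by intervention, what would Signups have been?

do(Clicks=4) replaces the equation Clicks = Budget*Reach with the constant Clicks = 4.
Signups = -Clicks - 2*Reach + 6  [with Clicks=4, Reach=4]  = -6

-6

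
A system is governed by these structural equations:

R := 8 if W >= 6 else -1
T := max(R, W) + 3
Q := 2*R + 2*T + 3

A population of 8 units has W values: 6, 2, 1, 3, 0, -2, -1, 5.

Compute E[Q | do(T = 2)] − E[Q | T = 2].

The intervention sets T=2 in all 8 units regardless of W. Recomputing Q per unit gives 23, 5, 5, 5, 5, 5, 5, 5; average 7.25.
Conditioning on T=2 selects the 2 unit(s) with W ∈ {-2, -1}. Their Q values: 5, 5. Mean = 5.
Difference = 7.25 − 5 = 2.25.

2.25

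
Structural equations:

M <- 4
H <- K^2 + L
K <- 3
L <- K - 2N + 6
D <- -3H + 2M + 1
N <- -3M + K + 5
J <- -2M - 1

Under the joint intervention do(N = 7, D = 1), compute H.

4

Setting N = 7, D = 1 by intervention discards those variables' equations.
L = K - 2N + 6  [with K=3, N=7]  = -5
H = K^2 + L  [with K=3, L=-5]  = 4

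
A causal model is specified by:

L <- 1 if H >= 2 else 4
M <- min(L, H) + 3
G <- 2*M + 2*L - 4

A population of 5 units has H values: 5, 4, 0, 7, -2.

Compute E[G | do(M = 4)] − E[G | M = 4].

2.4

do(M=4) breaks M's dependence on H. With M=4 fixed, G across the units is 6, 6, 12, 6, 12, mean 8.4.
Observing M=4 restricts to units where M's equation naturally yields 4: H ∈ {5, 4, 7}. In that subpopulation G = 6, 6, 6, mean 6.
Difference = 8.4 − 6 = 2.4.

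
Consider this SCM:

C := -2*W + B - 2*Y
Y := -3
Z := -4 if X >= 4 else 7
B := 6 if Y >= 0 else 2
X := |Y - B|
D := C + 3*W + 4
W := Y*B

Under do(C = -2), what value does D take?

The intervention breaks the incoming arrows to C: C := -2*W + B - 2*Y no longer applies, and C = -2.
B = 6 if Y >= 0 else 2  [with Y=-3]  = 2
W = Y*B  [with Y=-3, B=2]  = -6
D = C + 3*W + 4  [with C=-2, W=-6]  = -16

-16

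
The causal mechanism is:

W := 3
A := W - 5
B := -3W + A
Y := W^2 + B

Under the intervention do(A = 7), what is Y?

7

Under do(A=7), the mechanism A := W - 5 is discarded; A is fixed at 7.
B = -3W + A  [with W=3, A=7]  = -2
Y = W^2 + B  [with W=3, B=-2]  = 7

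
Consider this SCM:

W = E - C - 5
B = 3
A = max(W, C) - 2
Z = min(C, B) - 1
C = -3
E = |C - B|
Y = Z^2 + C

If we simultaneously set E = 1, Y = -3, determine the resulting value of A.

-3

Under do(E = 1, Y = -3), each intervened variable's structural equation is replaced by its fixed value.
W = E - C - 5  [with E=1, C=-3]  = -1
A = max(W, C) - 2  [with W=-1, C=-3]  = -3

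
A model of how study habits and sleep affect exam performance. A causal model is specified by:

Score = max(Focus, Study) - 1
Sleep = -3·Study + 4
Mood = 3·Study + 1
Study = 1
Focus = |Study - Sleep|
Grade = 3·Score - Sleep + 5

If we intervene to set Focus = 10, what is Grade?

The intervention breaks the incoming arrows to Focus: Focus = |Study - Sleep| no longer applies, and Focus = 10.
Sleep = -3·Study + 4  [with Study=1]  = 1
Score = max(Focus, Study) - 1  [with Focus=10, Study=1]  = 9
Grade = 3·Score - Sleep + 5  [with Score=9, Sleep=1]  = 31

31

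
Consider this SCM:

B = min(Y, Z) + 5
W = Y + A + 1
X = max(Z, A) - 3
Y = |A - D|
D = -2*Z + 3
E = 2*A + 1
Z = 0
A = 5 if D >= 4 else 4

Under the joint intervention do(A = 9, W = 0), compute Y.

6

The joint intervention fixes A = 9, W = 0, removing each variable's own equation.
D = -2*Z + 3  [with Z=0]  = 3
Y = |A - D|  [with A=9, D=3]  = 6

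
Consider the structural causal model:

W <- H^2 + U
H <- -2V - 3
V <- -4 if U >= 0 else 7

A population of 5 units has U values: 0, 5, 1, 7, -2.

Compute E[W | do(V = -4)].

27.2

Under do(V=-4), V's equation is replaced by V=-4 for every unit. Per-unit W: 25, 30, 26, 32, 23. Mean = 27.2.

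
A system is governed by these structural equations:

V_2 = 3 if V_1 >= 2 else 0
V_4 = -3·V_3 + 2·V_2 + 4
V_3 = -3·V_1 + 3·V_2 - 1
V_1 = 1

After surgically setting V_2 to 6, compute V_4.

Under do(V_2=6), the mechanism V_2 = 3 if V_1 >= 2 else 0 is discarded; V_2 is fixed at 6.
V_3 = -3·V_1 + 3·V_2 - 1  [with V_1=1, V_2=6]  = 14
V_4 = -3·V_3 + 2·V_2 + 4  [with V_3=14, V_2=6]  = -26

-26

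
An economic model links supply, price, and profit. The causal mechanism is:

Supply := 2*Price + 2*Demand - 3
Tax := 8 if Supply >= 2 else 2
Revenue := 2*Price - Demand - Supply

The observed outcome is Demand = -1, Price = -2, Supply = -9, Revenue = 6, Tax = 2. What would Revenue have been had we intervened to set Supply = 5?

The intervention breaks the incoming arrows to Supply: Supply := 2*Price + 2*Demand - 3 no longer applies, and Supply = 5.
Revenue = 2*Price - Demand - Supply  [with Price=-2, Demand=-1, Supply=5]  = -8

-8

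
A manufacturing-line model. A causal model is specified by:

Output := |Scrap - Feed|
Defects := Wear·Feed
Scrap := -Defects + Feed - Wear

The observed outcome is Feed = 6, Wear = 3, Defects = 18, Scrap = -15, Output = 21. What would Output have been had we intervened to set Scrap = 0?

Intervening sets Scrap = 0 and removes its equation (Scrap := -Defects + Feed - Wear).
Output = |Scrap - Feed|  [with Scrap=0, Feed=6]  = 6

6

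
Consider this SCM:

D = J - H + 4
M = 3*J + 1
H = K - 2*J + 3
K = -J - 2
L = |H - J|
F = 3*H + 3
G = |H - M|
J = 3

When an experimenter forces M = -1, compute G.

The intervention breaks the incoming arrows to M: M = 3*J + 1 no longer applies, and M = -1.
K = -J - 2  [with J=3]  = -5
H = K - 2*J + 3  [with K=-5, J=3]  = -8
G = |H - M|  [with H=-8, M=-1]  = 7

7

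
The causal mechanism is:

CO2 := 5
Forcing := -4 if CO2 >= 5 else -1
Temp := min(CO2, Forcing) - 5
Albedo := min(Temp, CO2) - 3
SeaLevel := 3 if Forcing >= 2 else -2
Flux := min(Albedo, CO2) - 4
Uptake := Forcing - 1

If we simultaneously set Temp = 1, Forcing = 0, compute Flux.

Setting Temp = 1, Forcing = 0 by intervention discards those variables' equations.
Albedo = min(Temp, CO2) - 3  [with Temp=1, CO2=5]  = -2
Flux = min(Albedo, CO2) - 4  [with Albedo=-2, CO2=5]  = -6

-6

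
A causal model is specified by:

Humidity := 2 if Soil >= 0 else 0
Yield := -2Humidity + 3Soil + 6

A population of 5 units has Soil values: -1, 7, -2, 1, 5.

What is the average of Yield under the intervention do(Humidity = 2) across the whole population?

The intervention sets Humidity=2 in all 5 units regardless of Soil. Recomputing Yield per unit gives -1, 23, -4, 5, 17; average 8.

8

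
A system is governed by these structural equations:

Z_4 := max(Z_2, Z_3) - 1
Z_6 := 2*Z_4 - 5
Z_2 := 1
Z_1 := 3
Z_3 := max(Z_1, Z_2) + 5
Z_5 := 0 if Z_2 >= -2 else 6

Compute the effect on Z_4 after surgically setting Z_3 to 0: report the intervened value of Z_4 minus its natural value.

The intervention breaks the incoming arrows to Z_3: Z_3 := max(Z_1, Z_2) + 5 no longer applies, and Z_3 = 0.
Z_4 = max(Z_2, Z_3) - 1  [with Z_2=1, Z_3=0]  = 0
Without intervention: Z_3 = max(Z_1, Z_2) + 5  [with Z_1=3, Z_2=1]  = 8; Z_4 = max(Z_2, Z_3) - 1  [with Z_2=1, Z_3=8]  = 7.
Change = 0 − 7 = -7.

-7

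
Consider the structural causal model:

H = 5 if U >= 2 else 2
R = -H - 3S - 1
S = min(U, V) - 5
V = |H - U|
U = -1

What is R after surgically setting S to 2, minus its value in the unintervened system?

-24

Intervening sets S = 2 and removes its equation (S = min(U, V) - 5).
H = 5 if U >= 2 else 2  [with U=-1]  = 2
R = -H - 3S - 1  [with H=2, S=2]  = -9
Without intervention: H = 5 if U >= 2 else 2  [with U=-1]  = 2; V = |H - U|  [with H=2, U=-1]  = 3; S = min(U, V) - 5  [with U=-1, V=3]  = -6; R = -H - 3S - 1  [with H=2, S=-6]  = 15.
Change = -9 − 15 = -24.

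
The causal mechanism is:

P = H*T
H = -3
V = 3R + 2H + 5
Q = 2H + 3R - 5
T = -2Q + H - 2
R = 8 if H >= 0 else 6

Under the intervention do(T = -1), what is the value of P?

The intervention breaks the incoming arrows to T: T = -2Q + H - 2 no longer applies, and T = -1.
P = H*T  [with H=-3, T=-1]  = 3

3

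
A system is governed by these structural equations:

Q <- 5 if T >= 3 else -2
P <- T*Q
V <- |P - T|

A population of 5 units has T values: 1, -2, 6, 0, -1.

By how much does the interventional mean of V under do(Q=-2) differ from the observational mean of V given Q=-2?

3

The intervention sets Q=-2 in all 5 units regardless of T. Recomputing V per unit gives 3, 6, 18, 0, 3; average 6.
E[V|Q=-2] averages over only the 4 units with Q=-2 (T = 1, -2, 0, -1): V = 3, 6, 0, 3, mean 3.
Difference = 6 − 3 = 3.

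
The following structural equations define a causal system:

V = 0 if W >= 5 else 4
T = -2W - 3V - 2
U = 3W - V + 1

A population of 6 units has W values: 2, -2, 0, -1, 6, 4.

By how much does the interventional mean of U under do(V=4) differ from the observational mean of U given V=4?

The intervention sets V=4 in all 6 units regardless of W. Recomputing U per unit gives 3, -9, -3, -6, 15, 9; average 1.5.
E[U|V=4] averages over only the 5 units with V=4 (W = 2, -2, 0, -1, 4): U = 3, -9, -3, -6, 9, mean -1.2.
Difference = 1.5 − (-1.2) = 2.7.

2.7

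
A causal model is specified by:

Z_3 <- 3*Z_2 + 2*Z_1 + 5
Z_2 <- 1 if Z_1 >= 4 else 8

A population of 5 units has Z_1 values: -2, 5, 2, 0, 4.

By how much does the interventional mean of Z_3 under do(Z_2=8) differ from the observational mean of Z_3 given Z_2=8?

Under do(Z_2=8), Z_2's equation is replaced by Z_2=8 for every unit. Per-unit Z_3: 25, 39, 33, 29, 37. Mean = 32.6.
Conditioning on Z_2=8 selects the 3 unit(s) with Z_1 ∈ {-2, 2, 0}. Their Z_3 values: 25, 33, 29. Mean = 29.
Difference = 32.6 − 29 = 3.6.

3.6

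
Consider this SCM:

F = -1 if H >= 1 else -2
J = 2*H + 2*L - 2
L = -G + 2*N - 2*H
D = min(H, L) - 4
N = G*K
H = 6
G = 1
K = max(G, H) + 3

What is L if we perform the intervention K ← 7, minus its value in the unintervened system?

do(K=7) replaces the equation K = max(G, H) + 3 with the constant K = 7.
N = G*K  [with G=1, K=7]  = 7
L = -G + 2*N - 2*H  [with G=1, N=7, H=6]  = 1
Without intervention: K = max(G, H) + 3  [with G=1, H=6]  = 9; N = G*K  [with G=1, K=9]  = 9; L = -G + 2*N - 2*H  [with G=1, N=9, H=6]  = 5.
Change = 1 − 5 = -4.

-4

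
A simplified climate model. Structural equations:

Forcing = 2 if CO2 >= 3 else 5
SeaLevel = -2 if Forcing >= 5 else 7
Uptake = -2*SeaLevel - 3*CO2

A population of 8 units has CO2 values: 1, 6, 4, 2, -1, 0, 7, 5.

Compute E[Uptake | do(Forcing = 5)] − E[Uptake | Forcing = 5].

-7.5

do(Forcing=5) breaks Forcing's dependence on CO2. With Forcing=5 fixed, Uptake across the units is 1, -14, -8, -2, 7, 4, -17, -11, mean -5.
E[Uptake|Forcing=5] averages over only the 4 units with Forcing=5 (CO2 = 1, 2, -1, 0): Uptake = 1, -2, 7, 4, mean 2.5.
Difference = -5 − 2.5 = -7.5.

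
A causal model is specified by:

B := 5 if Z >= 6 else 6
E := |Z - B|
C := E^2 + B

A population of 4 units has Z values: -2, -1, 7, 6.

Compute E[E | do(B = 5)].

Under do(B=5), B's equation is replaced by B=5 for every unit. Per-unit E: 7, 6, 2, 1. Mean = 4.

4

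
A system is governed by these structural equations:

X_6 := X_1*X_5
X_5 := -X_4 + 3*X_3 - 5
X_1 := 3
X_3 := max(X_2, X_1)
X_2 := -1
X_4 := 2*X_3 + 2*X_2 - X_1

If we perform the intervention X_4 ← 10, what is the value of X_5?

-6

Intervening sets X_4 = 10 and removes its equation (X_4 := 2*X_3 + 2*X_2 - X_1).
X_3 = max(X_2, X_1)  [with X_2=-1, X_1=3]  = 3
X_5 = -X_4 + 3*X_3 - 5  [with X_4=10, X_3=3]  = -6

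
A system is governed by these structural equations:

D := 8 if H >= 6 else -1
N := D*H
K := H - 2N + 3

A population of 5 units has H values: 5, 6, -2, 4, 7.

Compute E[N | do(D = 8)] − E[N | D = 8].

Under do(D=8), D's equation is replaced by D=8 for every unit. Per-unit N: 40, 48, -16, 32, 56. Mean = 32.
Observing D=8 restricts to units where D's equation naturally yields 8: H ∈ {6, 7}. In that subpopulation N = 48, 56, mean 52.
Difference = 32 − 52 = -20.

-20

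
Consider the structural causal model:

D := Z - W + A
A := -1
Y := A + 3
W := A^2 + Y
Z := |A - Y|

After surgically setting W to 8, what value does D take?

-6

Intervening sets W = 8 and removes its equation (W := A^2 + Y).
Y = A + 3  [with A=-1]  = 2
Z = |A - Y|  [with A=-1, Y=2]  = 3
D = Z - W + A  [with Z=3, W=8, A=-1]  = -6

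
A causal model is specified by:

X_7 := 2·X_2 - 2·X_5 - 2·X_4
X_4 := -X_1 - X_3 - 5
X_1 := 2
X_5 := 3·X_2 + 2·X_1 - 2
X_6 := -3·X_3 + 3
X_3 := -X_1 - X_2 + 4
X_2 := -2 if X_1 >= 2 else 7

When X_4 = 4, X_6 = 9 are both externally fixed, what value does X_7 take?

Setting X_4 = 4, X_6 = 9 by intervention discards those variables' equations.
X_2 = -2 if X_1 >= 2 else 7  [with X_1=2]  = -2
X_5 = 3·X_2 + 2·X_1 - 2  [with X_2=-2, X_1=2]  = -4
X_7 = 2·X_2 - 2·X_5 - 2·X_4  [with X_2=-2, X_5=-4, X_4=4]  = -4

-4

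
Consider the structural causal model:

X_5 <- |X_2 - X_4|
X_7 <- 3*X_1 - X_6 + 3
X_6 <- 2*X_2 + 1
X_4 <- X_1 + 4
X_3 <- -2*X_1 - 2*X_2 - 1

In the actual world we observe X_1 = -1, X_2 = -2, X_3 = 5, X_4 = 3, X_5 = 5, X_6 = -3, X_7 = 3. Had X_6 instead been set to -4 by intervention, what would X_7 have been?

Intervening sets X_6 = -4 and removes its equation (X_6 <- 2*X_2 + 1).
X_7 = 3*X_1 - X_6 + 3  [with X_1=-1, X_6=-4]  = 4

4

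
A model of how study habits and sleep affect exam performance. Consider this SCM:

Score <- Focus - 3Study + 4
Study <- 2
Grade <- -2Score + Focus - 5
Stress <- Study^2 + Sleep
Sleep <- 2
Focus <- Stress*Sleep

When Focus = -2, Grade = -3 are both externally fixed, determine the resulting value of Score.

-4

Setting Focus = -2, Grade = -3 by intervention discards those variables' equations.
Score = Focus - 3Study + 4  [with Focus=-2, Study=2]  = -4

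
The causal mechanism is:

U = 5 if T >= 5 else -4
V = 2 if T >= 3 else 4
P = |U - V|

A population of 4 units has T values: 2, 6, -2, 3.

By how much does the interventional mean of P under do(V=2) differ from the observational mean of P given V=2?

The intervention sets V=2 in all 4 units regardless of T. Recomputing P per unit gives 6, 3, 6, 6; average 5.25.
Observing V=2 restricts to units where V's equation naturally yields 2: T ∈ {6, 3}. In that subpopulation P = 3, 6, mean 4.5.
Difference = 5.25 − 4.5 = 0.75.

0.75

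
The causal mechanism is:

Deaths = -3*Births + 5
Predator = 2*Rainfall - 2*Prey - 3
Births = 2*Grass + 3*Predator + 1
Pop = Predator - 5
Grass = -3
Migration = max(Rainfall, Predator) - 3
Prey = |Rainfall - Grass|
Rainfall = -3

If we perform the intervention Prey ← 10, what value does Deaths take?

The intervention breaks the incoming arrows to Prey: Prey = |Rainfall - Grass| no longer applies, and Prey = 10.
Predator = 2*Rainfall - 2*Prey - 3  [with Rainfall=-3, Prey=10]  = -29
Births = 2*Grass + 3*Predator + 1  [with Grass=-3, Predator=-29]  = -92
Deaths = -3*Births + 5  [with Births=-92]  = 281

281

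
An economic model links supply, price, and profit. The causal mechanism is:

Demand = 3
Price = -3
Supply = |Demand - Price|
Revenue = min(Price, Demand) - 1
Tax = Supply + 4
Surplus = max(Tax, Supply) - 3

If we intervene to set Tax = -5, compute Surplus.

3

The intervention breaks the incoming arrows to Tax: Tax = Supply + 4 no longer applies, and Tax = -5.
Supply = |Demand - Price|  [with Demand=3, Price=-3]  = 6
Surplus = max(Tax, Supply) - 3  [with Tax=-5, Supply=6]  = 3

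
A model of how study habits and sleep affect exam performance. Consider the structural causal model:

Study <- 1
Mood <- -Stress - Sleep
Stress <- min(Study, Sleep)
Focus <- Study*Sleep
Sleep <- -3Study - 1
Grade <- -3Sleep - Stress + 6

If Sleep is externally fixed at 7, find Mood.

do(Sleep=7) replaces the equation Sleep <- -3Study - 1 with the constant Sleep = 7.
Stress = min(Study, Sleep)  [with Study=1, Sleep=7]  = 1
Mood = -Stress - Sleep  [with Stress=1, Sleep=7]  = -8

-8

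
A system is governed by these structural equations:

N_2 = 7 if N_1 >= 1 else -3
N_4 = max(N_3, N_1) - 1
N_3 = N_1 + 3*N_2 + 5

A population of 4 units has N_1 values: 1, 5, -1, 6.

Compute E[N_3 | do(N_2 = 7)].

Every unit gets N_2=7 under the intervention. N_3 values become 27, 31, 25, 32; E[N_3|do(N_2=7)] = 28.75.

28.75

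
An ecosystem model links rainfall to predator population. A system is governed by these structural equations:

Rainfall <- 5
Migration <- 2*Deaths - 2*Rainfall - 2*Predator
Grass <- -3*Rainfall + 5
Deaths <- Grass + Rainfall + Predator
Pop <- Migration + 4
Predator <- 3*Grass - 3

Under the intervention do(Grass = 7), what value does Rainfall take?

Under do(Grass=7), the mechanism Grass <- -3*Rainfall + 5 is discarded; Grass is fixed at 7.
Rainfall is not downstream of the intervention, so its value is determined by the original equations.

5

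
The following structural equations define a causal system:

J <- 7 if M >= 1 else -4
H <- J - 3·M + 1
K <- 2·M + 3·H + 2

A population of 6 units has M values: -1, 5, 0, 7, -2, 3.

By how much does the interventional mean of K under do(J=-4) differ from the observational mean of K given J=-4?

The intervention sets J=-4 in all 6 units regardless of M. Recomputing K per unit gives 0, -42, -7, -56, 7, -28; average -21.
Conditioning on J=-4 selects the 3 unit(s) with M ∈ {-1, 0, -2}. Their K values: 0, -7, 7. Mean = 0.
Difference = -21 − 0 = -21.

-21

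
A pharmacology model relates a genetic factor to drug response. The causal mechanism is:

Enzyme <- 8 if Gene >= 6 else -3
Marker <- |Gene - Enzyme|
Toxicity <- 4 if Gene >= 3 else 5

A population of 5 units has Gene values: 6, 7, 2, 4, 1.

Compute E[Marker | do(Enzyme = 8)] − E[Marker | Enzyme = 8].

2.5

Under do(Enzyme=8), Enzyme's equation is replaced by Enzyme=8 for every unit. Per-unit Marker: 2, 1, 6, 4, 7. Mean = 4.
E[Marker|Enzyme=8] averages over only the 2 units with Enzyme=8 (Gene = 6, 7): Marker = 2, 1, mean 1.5.
Difference = 4 − 1.5 = 2.5.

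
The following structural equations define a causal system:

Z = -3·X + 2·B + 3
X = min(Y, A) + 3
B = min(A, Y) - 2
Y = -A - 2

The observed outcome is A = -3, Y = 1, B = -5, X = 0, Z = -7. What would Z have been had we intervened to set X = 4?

-19

Intervening sets X = 4 and removes its equation (X = min(Y, A) + 3).
Y = -A - 2  [with A=-3]  = 1
B = min(A, Y) - 2  [with A=-3, Y=1]  = -5
Z = -3·X + 2·B + 3  [with X=4, B=-5]  = -19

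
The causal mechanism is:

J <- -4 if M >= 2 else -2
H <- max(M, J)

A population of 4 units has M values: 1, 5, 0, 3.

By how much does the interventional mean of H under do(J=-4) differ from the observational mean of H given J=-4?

-1.75

Every unit gets J=-4 under the intervention. H values become 1, 5, 0, 3; E[H|do(J=-4)] = 2.25.
Conditioning on J=-4 selects the 2 unit(s) with M ∈ {5, 3}. Their H values: 5, 3. Mean = 4.
Difference = 2.25 − 4 = -1.75.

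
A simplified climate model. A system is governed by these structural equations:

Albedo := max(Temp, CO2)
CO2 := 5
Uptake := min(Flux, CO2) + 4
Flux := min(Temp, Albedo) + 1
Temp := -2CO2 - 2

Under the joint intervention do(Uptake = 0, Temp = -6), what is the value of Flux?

Setting Uptake = 0, Temp = -6 by intervention discards those variables' equations.
Albedo = max(Temp, CO2)  [with Temp=-6, CO2=5]  = 5
Flux = min(Temp, Albedo) + 1  [with Temp=-6, Albedo=5]  = -5

-5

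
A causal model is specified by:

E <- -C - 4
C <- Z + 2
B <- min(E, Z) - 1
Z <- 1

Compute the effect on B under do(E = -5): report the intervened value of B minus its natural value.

2

The intervention breaks the incoming arrows to E: E <- -C - 4 no longer applies, and E = -5.
B = min(E, Z) - 1  [with E=-5, Z=1]  = -6
Without intervention: C = Z + 2  [with Z=1]  = 3; E = -C - 4  [with C=3]  = -7; B = min(E, Z) - 1  [with E=-7, Z=1]  = -8.
Change = -6 − (-8) = 2.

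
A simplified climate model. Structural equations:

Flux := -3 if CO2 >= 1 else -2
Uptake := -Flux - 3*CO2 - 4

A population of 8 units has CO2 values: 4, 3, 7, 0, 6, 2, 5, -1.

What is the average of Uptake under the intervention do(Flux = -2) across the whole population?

Under do(Flux=-2), Flux's equation is replaced by Flux=-2 for every unit. Per-unit Uptake: -14, -11, -23, -2, -20, -8, -17, 1. Mean = -11.75.

-11.75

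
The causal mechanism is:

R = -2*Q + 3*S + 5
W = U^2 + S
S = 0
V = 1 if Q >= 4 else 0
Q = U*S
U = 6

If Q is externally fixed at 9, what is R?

The intervention breaks the incoming arrows to Q: Q = U*S no longer applies, and Q = 9.
R = -2*Q + 3*S + 5  [with Q=9, S=0]  = -13

-13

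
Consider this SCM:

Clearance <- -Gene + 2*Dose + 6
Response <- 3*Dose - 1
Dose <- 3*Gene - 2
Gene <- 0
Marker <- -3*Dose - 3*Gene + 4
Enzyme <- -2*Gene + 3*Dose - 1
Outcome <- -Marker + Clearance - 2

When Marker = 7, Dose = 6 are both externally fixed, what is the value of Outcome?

9

Under do(Marker = 7, Dose = 6), each intervened variable's structural equation is replaced by its fixed value.
Clearance = -Gene + 2*Dose + 6  [with Gene=0, Dose=6]  = 18
Outcome = -Marker + Clearance - 2  [with Marker=7, Clearance=18]  = 9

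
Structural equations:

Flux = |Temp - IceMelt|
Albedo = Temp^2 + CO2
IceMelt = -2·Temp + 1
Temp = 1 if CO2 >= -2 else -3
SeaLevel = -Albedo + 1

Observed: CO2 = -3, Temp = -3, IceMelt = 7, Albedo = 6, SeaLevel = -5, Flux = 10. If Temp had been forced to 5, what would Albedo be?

Under do(Temp=5), the mechanism Temp = 1 if CO2 >= -2 else -3 is discarded; Temp is fixed at 5.
Albedo = Temp^2 + CO2  [with Temp=5, CO2=-3]  = 22

22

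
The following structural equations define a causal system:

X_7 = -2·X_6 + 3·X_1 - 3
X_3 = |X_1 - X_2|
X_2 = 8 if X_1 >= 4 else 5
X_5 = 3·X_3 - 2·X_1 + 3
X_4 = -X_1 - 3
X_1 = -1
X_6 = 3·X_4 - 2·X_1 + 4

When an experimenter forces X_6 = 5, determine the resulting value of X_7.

-16

Intervening sets X_6 = 5 and removes its equation (X_6 = 3·X_4 - 2·X_1 + 4).
X_7 = -2·X_6 + 3·X_1 - 3  [with X_6=5, X_1=-1]  = -16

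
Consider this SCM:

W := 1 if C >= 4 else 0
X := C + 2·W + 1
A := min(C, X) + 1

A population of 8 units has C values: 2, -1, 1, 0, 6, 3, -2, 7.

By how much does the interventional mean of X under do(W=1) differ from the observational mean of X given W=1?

-4.5

Under do(W=1), W's equation is replaced by W=1 for every unit. Per-unit X: 5, 2, 4, 3, 9, 6, 1, 10. Mean = 5.
Observing W=1 restricts to units where W's equation naturally yields 1: C ∈ {6, 7}. In that subpopulation X = 9, 10, mean 9.5.
Difference = 5 − 9.5 = -4.5.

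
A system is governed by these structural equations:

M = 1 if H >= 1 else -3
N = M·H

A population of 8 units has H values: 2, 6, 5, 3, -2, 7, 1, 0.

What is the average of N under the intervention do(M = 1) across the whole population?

do(M=1) breaks M's dependence on H. With M=1 fixed, N across the units is 2, 6, 5, 3, -2, 7, 1, 0, mean 2.75.

2.75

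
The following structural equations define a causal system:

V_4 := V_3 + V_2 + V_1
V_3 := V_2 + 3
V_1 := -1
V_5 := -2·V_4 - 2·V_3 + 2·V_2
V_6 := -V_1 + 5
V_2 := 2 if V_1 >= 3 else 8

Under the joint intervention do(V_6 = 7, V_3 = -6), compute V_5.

Under do(V_6 = 7, V_3 = -6), each intervened variable's structural equation is replaced by its fixed value.
V_2 = 2 if V_1 >= 3 else 8  [with V_1=-1]  = 8
V_4 = V_3 + V_2 + V_1  [with V_3=-6, V_2=8, V_1=-1]  = 1
V_5 = -2·V_4 - 2·V_3 + 2·V_2  [with V_4=1, V_3=-6, V_2=8]  = 26

26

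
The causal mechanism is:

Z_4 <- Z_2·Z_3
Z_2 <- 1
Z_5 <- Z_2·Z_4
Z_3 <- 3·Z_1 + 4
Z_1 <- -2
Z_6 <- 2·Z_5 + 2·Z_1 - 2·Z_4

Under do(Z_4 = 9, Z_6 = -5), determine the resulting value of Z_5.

Setting Z_4 = 9, Z_6 = -5 by intervention discards those variables' equations.
Z_5 = Z_2·Z_4  [with Z_2=1, Z_4=9]  = 9

9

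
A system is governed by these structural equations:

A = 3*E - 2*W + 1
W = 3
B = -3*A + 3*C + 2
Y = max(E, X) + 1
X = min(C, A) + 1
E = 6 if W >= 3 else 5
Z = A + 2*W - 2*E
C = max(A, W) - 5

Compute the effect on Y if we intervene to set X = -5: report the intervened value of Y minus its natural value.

do(X=-5) replaces the equation X = min(C, A) + 1 with the constant X = -5.
E = 6 if W >= 3 else 5  [with W=3]  = 6
Y = max(E, X) + 1  [with E=6, X=-5]  = 7
Without intervention: E = 6 if W >= 3 else 5  [with W=3]  = 6; A = 3*E - 2*W + 1  [with E=6, W=3]  = 13; C = max(A, W) - 5  [with A=13, W=3]  = 8; X = min(C, A) + 1  [with C=8, A=13]  = 9; Y = max(E, X) + 1  [with E=6, X=9]  = 10.
Change = 7 − 10 = -3.

-3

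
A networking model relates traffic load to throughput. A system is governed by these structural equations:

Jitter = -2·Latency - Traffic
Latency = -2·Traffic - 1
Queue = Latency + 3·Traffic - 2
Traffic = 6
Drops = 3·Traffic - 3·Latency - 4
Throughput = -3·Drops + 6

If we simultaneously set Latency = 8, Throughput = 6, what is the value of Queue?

The joint intervention fixes Latency = 8, Throughput = 6, removing each variable's own equation.
Queue = Latency + 3·Traffic - 2  [with Latency=8, Traffic=6]  = 24

24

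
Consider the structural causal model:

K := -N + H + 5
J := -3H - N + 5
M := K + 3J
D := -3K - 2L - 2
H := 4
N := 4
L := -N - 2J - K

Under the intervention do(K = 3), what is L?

15

Intervening sets K = 3 and removes its equation (K := -N + H + 5).
J = -3H - N + 5  [with H=4, N=4]  = -11
L = -N - 2J - K  [with N=4, J=-11, K=3]  = 15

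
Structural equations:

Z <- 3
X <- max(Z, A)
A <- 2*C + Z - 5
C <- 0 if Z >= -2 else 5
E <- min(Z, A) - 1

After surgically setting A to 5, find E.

2

do(A=5) replaces the equation A <- 2*C + Z - 5 with the constant A = 5.
E = min(Z, A) - 1  [with Z=3, A=5]  = 2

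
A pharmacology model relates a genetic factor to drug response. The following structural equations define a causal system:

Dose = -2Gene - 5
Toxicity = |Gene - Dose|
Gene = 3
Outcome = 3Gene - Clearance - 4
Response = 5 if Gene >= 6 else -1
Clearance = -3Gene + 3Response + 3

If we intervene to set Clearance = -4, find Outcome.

9

The intervention breaks the incoming arrows to Clearance: Clearance = -3Gene + 3Response + 3 no longer applies, and Clearance = -4.
Outcome = 3Gene - Clearance - 4  [with Gene=3, Clearance=-4]  = 9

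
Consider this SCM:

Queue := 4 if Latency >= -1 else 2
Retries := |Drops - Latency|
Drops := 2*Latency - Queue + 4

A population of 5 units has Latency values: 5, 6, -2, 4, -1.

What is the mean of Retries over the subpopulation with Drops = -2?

0.5

Observing Drops=-2 restricts to units where Drops's equation naturally yields -2: Latency ∈ {-2, -1}. In that subpopulation Retries = 0, 1, mean 0.5.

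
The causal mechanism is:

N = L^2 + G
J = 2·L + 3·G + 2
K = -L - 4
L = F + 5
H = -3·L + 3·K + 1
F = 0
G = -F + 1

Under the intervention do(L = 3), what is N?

10

Under do(L=3), the mechanism L = F + 5 is discarded; L is fixed at 3.
G = -F + 1  [with F=0]  = 1
N = L^2 + G  [with L=3, G=1]  = 10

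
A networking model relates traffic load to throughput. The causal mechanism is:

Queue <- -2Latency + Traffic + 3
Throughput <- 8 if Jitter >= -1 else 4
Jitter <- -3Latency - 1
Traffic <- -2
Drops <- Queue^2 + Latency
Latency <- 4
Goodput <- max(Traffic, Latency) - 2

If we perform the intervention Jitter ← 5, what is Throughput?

The intervention breaks the incoming arrows to Jitter: Jitter <- -3Latency - 1 no longer applies, and Jitter = 5.
Throughput = 8 if Jitter >= -1 else 4  [with Jitter=5]  = 8

8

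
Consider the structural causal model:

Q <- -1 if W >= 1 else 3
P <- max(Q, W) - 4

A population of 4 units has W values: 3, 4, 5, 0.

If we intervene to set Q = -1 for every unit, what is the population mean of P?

Every unit gets Q=-1 under the intervention. P values become -1, 0, 1, -4; E[P|do(Q=-1)] = -1.

-1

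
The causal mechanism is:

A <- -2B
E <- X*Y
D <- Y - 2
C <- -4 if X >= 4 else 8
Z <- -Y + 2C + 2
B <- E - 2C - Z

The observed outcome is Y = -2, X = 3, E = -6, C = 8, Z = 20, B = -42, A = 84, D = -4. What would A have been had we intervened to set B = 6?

Intervening sets B = 6 and removes its equation (B <- E - 2C - Z).
A = -2B  [with B=6]  = -12

-12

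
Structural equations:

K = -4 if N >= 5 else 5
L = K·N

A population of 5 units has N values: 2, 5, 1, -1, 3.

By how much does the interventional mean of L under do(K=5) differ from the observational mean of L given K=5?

3.75

Under do(K=5), K's equation is replaced by K=5 for every unit. Per-unit L: 10, 25, 5, -5, 15. Mean = 10.
Observing K=5 restricts to units where K's equation naturally yields 5: N ∈ {2, 1, -1, 3}. In that subpopulation L = 10, 5, -5, 15, mean 6.25.
Difference = 10 − 6.25 = 3.75.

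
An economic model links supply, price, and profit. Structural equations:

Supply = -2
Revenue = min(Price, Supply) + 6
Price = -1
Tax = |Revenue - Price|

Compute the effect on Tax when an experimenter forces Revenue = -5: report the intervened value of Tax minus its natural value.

-1

The intervention breaks the incoming arrows to Revenue: Revenue = min(Price, Supply) + 6 no longer applies, and Revenue = -5.
Tax = |Revenue - Price|  [with Revenue=-5, Price=-1]  = 4
Without intervention: Revenue = min(Price, Supply) + 6  [with Price=-1, Supply=-2]  = 4; Tax = |Revenue - Price|  [with Revenue=4, Price=-1]  = 5.
Change = 4 − 5 = -1.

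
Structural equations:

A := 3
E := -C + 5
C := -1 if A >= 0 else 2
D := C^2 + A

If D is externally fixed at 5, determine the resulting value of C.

-1

Under do(D=5), the mechanism D := C^2 + A is discarded; D is fixed at 5.
Since C is not a descendant of the intervened variable, it is unaffected.
C = -1 if A >= 0 else 2  [with A=3]  = -1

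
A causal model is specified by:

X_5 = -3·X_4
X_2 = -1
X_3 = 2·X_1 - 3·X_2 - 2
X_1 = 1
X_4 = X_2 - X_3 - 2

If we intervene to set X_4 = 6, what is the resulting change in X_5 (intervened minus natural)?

-36

Intervening sets X_4 = 6 and removes its equation (X_4 = X_2 - X_3 - 2).
X_5 = -3·X_4  [with X_4=6]  = -18
Without intervention: X_3 = 2·X_1 - 3·X_2 - 2  [with X_1=1, X_2=-1]  = 3; X_4 = X_2 - X_3 - 2  [with X_2=-1, X_3=3]  = -6; X_5 = -3·X_4  [with X_4=-6]  = 18.
Change = -18 − 18 = -36.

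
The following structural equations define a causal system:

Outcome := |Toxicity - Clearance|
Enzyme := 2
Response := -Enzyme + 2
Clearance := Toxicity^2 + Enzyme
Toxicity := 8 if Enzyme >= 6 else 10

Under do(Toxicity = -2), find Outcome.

8

do(Toxicity=-2) replaces the equation Toxicity := 8 if Enzyme >= 6 else 10 with the constant Toxicity = -2.
Clearance = Toxicity^2 + Enzyme  [with Toxicity=-2, Enzyme=2]  = 6
Outcome = |Toxicity - Clearance|  [with Toxicity=-2, Clearance=6]  = 8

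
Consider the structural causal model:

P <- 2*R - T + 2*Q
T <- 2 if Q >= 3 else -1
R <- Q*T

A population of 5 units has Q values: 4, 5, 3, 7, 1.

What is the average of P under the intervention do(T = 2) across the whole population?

The intervention sets T=2 in all 5 units regardless of Q. Recomputing P per unit gives 22, 28, 16, 40, 4; average 22.

22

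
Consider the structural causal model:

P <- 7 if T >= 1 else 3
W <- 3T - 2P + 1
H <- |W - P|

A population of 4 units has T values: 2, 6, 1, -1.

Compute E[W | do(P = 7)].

-7

Every unit gets P=7 under the intervention. W values become -7, 5, -10, -16; E[W|do(P=7)] = -7.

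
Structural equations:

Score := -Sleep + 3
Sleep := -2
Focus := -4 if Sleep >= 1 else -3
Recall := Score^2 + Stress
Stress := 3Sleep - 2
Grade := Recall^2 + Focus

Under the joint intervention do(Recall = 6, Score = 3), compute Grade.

Setting Recall = 6, Score = 3 by intervention discards those variables' equations.
Focus = -4 if Sleep >= 1 else -3  [with Sleep=-2]  = -3
Grade = Recall^2 + Focus  [with Recall=6, Focus=-3]  = 33

33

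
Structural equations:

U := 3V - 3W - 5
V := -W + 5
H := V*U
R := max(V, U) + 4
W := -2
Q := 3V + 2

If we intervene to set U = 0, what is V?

7

Under do(U=0), the mechanism U := 3V - 3W - 5 is discarded; U is fixed at 0.
Since V is not a descendant of the intervened variable, it is unaffected.
V = -W + 5  [with W=-2]  = 7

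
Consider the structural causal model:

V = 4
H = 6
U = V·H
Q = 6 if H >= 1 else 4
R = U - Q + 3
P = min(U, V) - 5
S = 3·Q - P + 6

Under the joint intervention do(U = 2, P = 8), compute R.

The joint intervention fixes U = 2, P = 8, removing each variable's own equation.
Q = 6 if H >= 1 else 4  [with H=6]  = 6
R = U - Q + 3  [with U=2, Q=6]  = -1

-1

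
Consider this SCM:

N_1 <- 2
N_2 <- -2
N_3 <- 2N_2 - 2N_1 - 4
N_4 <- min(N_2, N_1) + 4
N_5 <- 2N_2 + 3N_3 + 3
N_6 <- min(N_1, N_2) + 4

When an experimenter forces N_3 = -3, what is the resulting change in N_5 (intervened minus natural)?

27

do(N_3=-3) replaces the equation N_3 <- 2N_2 - 2N_1 - 4 with the constant N_3 = -3.
N_5 = 2N_2 + 3N_3 + 3  [with N_2=-2, N_3=-3]  = -10
Without intervention: N_3 = 2N_2 - 2N_1 - 4  [with N_2=-2, N_1=2]  = -12; N_5 = 2N_2 + 3N_3 + 3  [with N_2=-2, N_3=-12]  = -37.
Change = -10 − (-37) = 27.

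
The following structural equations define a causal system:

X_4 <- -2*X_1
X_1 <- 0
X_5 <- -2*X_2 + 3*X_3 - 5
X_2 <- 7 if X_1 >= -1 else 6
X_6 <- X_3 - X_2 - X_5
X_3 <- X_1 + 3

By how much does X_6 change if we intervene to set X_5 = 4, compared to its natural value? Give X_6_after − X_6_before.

-14

The intervention breaks the incoming arrows to X_5: X_5 <- -2*X_2 + 3*X_3 - 5 no longer applies, and X_5 = 4.
X_2 = 7 if X_1 >= -1 else 6  [with X_1=0]  = 7
X_3 = X_1 + 3  [with X_1=0]  = 3
X_6 = X_3 - X_2 - X_5  [with X_3=3, X_2=7, X_5=4]  = -8
Without intervention: X_2 = 7 if X_1 >= -1 else 6  [with X_1=0]  = 7; X_3 = X_1 + 3  [with X_1=0]  = 3; X_5 = -2*X_2 + 3*X_3 - 5  [with X_2=7, X_3=3]  = -10; X_6 = X_3 - X_2 - X_5  [with X_3=3, X_2=7, X_5=-10]  = 6.
Change = -8 − 6 = -14.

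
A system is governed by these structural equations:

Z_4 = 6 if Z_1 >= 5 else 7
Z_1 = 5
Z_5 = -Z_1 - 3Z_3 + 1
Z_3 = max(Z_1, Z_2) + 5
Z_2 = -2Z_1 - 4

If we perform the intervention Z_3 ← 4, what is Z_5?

do(Z_3=4) replaces the equation Z_3 = max(Z_1, Z_2) + 5 with the constant Z_3 = 4.
Z_5 = -Z_1 - 3Z_3 + 1  [with Z_1=5, Z_3=4]  = -16

-16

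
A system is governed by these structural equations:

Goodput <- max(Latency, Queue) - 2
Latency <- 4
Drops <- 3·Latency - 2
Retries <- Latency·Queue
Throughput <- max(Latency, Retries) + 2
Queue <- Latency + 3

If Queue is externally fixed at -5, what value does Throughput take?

do(Queue=-5) replaces the equation Queue <- Latency + 3 with the constant Queue = -5.
Retries = Latency·Queue  [with Latency=4, Queue=-5]  = -20
Throughput = max(Latency, Retries) + 2  [with Latency=4, Retries=-20]  = 6

6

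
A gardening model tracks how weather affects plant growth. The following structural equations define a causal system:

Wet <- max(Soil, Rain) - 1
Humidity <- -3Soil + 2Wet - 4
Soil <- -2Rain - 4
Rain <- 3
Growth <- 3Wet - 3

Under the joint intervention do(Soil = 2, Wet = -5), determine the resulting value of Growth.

Setting Soil = 2, Wet = -5 by intervention discards those variables' equations.
Growth = 3Wet - 3  [with Wet=-5]  = -18

-18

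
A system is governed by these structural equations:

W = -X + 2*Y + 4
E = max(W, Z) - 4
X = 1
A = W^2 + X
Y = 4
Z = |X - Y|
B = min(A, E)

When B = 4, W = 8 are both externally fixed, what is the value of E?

4

Under do(B = 4, W = 8), each intervened variable's structural equation is replaced by its fixed value.
Z = |X - Y|  [with X=1, Y=4]  = 3
E = max(W, Z) - 4  [with W=8, Z=3]  = 4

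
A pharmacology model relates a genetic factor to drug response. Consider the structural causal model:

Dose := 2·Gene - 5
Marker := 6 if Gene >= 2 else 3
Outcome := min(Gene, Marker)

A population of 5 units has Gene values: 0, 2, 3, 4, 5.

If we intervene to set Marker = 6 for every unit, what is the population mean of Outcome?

Every unit gets Marker=6 under the intervention. Outcome values become 0, 2, 3, 4, 5; E[Outcome|do(Marker=6)] = 2.8.

2.8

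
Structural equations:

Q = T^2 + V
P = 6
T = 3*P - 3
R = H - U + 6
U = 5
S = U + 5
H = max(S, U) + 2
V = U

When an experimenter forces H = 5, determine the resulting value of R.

Intervening sets H = 5 and removes its equation (H = max(S, U) + 2).
R = H - U + 6  [with H=5, U=5]  = 6

6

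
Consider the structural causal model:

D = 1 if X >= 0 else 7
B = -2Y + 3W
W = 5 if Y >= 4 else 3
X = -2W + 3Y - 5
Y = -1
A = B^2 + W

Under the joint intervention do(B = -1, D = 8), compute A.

4

Setting B = -1, D = 8 by intervention discards those variables' equations.
W = 5 if Y >= 4 else 3  [with Y=-1]  = 3
A = B^2 + W  [with B=-1, W=3]  = 4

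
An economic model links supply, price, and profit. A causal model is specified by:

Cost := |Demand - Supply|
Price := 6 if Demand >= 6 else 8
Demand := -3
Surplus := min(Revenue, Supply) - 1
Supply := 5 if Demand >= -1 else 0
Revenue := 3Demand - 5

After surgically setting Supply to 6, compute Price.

Under do(Supply=6), the mechanism Supply := 5 if Demand >= -1 else 0 is discarded; Supply is fixed at 6.
Since Price is not a descendant of the intervened variable, it is unaffected.
Price = 6 if Demand >= 6 else 8  [with Demand=-3]  = 8

8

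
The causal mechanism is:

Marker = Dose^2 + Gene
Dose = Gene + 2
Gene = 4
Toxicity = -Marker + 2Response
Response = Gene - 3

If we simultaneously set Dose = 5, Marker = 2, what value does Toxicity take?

Under do(Dose = 5, Marker = 2), each intervened variable's structural equation is replaced by its fixed value.
Response = Gene - 3  [with Gene=4]  = 1
Toxicity = -Marker + 2Response  [with Marker=2, Response=1]  = 0

0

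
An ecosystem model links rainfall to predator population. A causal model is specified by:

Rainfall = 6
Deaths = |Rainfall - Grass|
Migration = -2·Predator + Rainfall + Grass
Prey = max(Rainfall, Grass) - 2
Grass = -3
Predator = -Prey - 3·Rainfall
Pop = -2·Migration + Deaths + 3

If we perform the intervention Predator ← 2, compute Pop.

The intervention breaks the incoming arrows to Predator: Predator = -Prey - 3·Rainfall no longer applies, and Predator = 2.
Deaths = |Rainfall - Grass|  [with Rainfall=6, Grass=-3]  = 9
Migration = -2·Predator + Rainfall + Grass  [with Predator=2, Rainfall=6, Grass=-3]  = -1
Pop = -2·Migration + Deaths + 3  [with Migration=-1, Deaths=9]  = 14

14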